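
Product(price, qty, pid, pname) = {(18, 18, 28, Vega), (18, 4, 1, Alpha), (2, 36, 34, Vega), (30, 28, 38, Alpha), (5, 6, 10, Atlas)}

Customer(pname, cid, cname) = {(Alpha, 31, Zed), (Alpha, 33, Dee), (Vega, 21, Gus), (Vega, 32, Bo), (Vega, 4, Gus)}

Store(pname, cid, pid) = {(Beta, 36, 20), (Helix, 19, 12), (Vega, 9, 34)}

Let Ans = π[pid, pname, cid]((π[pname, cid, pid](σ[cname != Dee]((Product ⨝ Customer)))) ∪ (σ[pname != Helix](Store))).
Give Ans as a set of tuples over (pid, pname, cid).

Joining Product and Customer on pname yields {(18, 18, 28, Vega, 21, Gus), (18, 18, 28, Vega, 32, Bo), (18, 18, 28, Vega, 4, Gus), (18, 4, 1, Alpha, 31, Zed), (18, 4, 1, Alpha, 33, Dee), (2, 36, 34, Vega, 21, Gus), (2, 36, 34, Vega, 32, Bo), (2, 36, 34, Vega, 4, Gus), (30, 28, 38, Alpha, 31, Zed), (30, 28, 38, Alpha, 33, Dee)}.
Apply σ_{cname != Dee}; surviving tuples: {(18, 18, 28, Vega, 21, Gus), (18, 18, 28, Vega, 32, Bo), (18, 18, 28, Vega, 4, Gus), (18, 4, 1, Alpha, 31, Zed), (2, 36, 34, Vega, 21, Gus), (2, 36, 34, Vega, 32, Bo), (2, 36, 34, Vega, 4, Gus), (30, 28, 38, Alpha, 31, Zed)}
π_{pname, cid, pid} gives {(Alpha, 31, 1), (Alpha, 31, 38), (Vega, 21, 28), (Vega, 21, 34), (Vega, 32, 28), (Vega, 32, 34), (Vega, 4, 28), (Vega, 4, 34)}.
Apply σ_{pname != Helix}; surviving tuples: {(Beta, 36, 20), (Vega, 9, 34)}
Union: {(Alpha, 31, 1), (Alpha, 31, 38), (Vega, 21, 28), (Vega, 21, 34), (Vega, 32, 28), (Vega, 32, 34), (Vega, 4, 28), (Vega, 4, 34)} with {(Beta, 36, 20), (Vega, 9, 34)} → {(Alpha, 31, 1), (Alpha, 31, 38), (Beta, 36, 20), (Vega, 21, 28), (Vega, 21, 34), (Vega, 32, 28), (Vega, 32, 34), (Vega, 4, 28), (Vega, 4, 34), (Vega, 9, 34)}
π_{pid, pname, cid} gives {(1, Alpha, 31), (20, Beta, 36), (28, Vega, 21), (28, Vega, 32), (28, Vega, 4), (34, Vega, 21), (34, Vega, 32), (34, Vega, 4), (34, Vega, 9), (38, Alpha, 31)}.

{(1, Alpha, 31), (20, Beta, 36), (28, Vega, 21), (28, Vega, 32), (28, Vega, 4), (34, Vega, 21), (34, Vega, 32), (34, Vega, 4), (34, Vega, 9), (38, Alpha, 31)}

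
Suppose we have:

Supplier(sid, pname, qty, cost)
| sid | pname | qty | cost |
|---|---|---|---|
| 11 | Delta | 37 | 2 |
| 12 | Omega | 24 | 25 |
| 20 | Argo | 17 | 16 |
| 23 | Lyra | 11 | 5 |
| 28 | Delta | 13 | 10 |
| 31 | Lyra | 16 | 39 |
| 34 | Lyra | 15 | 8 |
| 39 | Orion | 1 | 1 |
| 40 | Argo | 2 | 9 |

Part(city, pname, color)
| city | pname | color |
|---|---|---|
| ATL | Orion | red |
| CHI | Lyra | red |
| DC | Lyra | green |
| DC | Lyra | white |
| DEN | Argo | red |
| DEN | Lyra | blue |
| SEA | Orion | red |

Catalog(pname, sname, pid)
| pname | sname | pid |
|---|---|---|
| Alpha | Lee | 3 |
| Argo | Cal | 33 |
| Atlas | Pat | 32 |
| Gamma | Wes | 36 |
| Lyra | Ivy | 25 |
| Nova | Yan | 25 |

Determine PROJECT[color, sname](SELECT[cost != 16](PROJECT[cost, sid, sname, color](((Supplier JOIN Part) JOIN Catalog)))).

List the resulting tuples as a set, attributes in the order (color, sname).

{(blue, Ivy), (green, Ivy), (red, Cal), (red, Ivy), (white, Ivy)}

Natural join on pname: {(20, Argo, 17, 16, DEN, red), (23, Lyra, 11, 5, CHI, red), (23, Lyra, 11, 5, DC, green), (23, Lyra, 11, 5, DC, white), (23, Lyra, 11, 5, DEN, blue), (31, Lyra, 16, 39, CHI, red), (31, Lyra, 16, 39, DC, green), (31, Lyra, 16, 39, DC, white), (31, Lyra, 16, 39, DEN, blue), (34, Lyra, 15, 8, CHI, red), (34, Lyra, 15, 8, DC, green), (34, Lyra, 15, 8, DC, white), (34, Lyra, 15, 8, DEN, blue), (39, Orion, 1, 1, ATL, red), (39, Orion, 1, 1, SEA, red), (40, Argo, 2, 9, DEN, red)}
Natural join on pname: {(20, Argo, 17, 16, DEN, red, Cal, 33), (23, Lyra, 11, 5, CHI, red, Ivy, 25), (23, Lyra, 11, 5, DC, green, Ivy, 25), (23, Lyra, 11, 5, DC, white, Ivy, 25), (23, Lyra, 11, 5, DEN, blue, Ivy, 25), (31, Lyra, 16, 39, CHI, red, Ivy, 25), (31, Lyra, 16, 39, DC, green, Ivy, 25), (31, Lyra, 16, 39, DC, white, Ivy, 25), (31, Lyra, 16, 39, DEN, blue, Ivy, 25), (34, Lyra, 15, 8, CHI, red, Ivy, 25), (34, Lyra, 15, 8, DC, green, Ivy, 25), (34, Lyra, 15, 8, DC, white, Ivy, 25), (34, Lyra, 15, 8, DEN, blue, Ivy, 25), (40, Argo, 2, 9, DEN, red, Cal, 33)}
Projecting to cost, sid, sname, color: {(16, 20, Cal, red), (39, 31, Ivy, blue), (39, 31, Ivy, green), (39, 31, Ivy, red), (39, 31, Ivy, white), (5, 23, Ivy, blue), (5, 23, Ivy, green), (5, 23, Ivy, red), (5, 23, Ivy, white), (8, 34, Ivy, blue), (8, 34, Ivy, green), (8, 34, Ivy, red), (8, 34, Ivy, white), (9, 40, Cal, red)}
σ[cost != 16]: keep tuples satisfying cost != 16 → {(39, 31, Ivy, blue), (39, 31, Ivy, green), (39, 31, Ivy, red), (39, 31, Ivy, white), (5, 23, Ivy, blue), (5, 23, Ivy, green), (5, 23, Ivy, red), (5, 23, Ivy, white), (8, 34, Ivy, blue), (8, 34, Ivy, green), (8, 34, Ivy, red), (8, 34, Ivy, white), (9, 40, Cal, red)}
Projecting to color, sname (8 duplicate(s) eliminated): {(blue, Ivy), (green, Ivy), (red, Cal), (red, Ivy), (white, Ivy)}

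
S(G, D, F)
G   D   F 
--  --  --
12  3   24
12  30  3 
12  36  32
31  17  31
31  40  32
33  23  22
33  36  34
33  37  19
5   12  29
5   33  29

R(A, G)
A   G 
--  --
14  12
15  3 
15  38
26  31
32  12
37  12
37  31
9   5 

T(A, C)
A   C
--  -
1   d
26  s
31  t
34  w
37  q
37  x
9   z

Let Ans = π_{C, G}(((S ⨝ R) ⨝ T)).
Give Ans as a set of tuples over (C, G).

{(q, 12), (q, 31), (s, 31), (x, 12), (x, 31), (z, 5)}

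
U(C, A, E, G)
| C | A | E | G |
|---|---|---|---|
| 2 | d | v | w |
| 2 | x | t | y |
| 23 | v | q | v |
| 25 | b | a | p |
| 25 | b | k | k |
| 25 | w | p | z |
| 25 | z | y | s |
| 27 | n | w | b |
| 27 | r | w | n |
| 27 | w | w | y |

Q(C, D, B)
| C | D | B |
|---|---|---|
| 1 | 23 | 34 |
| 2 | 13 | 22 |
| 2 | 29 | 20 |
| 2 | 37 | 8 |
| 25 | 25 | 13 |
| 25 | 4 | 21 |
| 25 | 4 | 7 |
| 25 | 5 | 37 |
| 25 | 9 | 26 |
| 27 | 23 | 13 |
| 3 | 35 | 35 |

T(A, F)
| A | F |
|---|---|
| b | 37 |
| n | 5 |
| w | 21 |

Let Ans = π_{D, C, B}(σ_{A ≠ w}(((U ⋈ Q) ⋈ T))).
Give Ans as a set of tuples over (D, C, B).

U ⋈ Q (natural join on C): {(2, d, v, w, 13, 22), (2, d, v, w, 29, 20), (2, d, v, w, 37, 8), (2, x, t, y, 13, 22), (2, x, t, y, 29, 20), (2, x, t, y, 37, 8), (25, b, a, p, 25, 13), (25, b, a, p, 4, 21), (25, b, a, p, 4, 7), (25, b, a, p, 5, 37), (25, b, a, p, 9, 26), (25, b, k, k, 25, 13), (25, b, k, k, 4, 21), (25, b, k, k, 4, 7), (25, b, k, k, 5, 37), (25, b, k, k, 9, 26), (25, w, p, z, 25, 13), (25, w, p, z, 4, 21), (25, w, p, z, 4, 7), (25, w, p, z, 5, 37), (25, w, p, z, 9, 26), (25, z, y, s, 25, 13), (25, z, y, s, 4, 21), (25, z, y, s, 4, 7), (25, z, y, s, 5, 37), (25, z, y, s, 9, 26), (27, n, w, b, 23, 13), (27, r, w, n, 23, 13), (27, w, w, y, 23, 13)}
(U ⋈ Q) ⋈ T (natural join on A): {(25, b, a, p, 25, 13, 37), (25, b, a, p, 4, 21, 37), (25, b, a, p, 4, 7, 37), (25, b, a, p, 5, 37, 37), (25, b, a, p, 9, 26, 37), (25, b, k, k, 25, 13, 37), (25, b, k, k, 4, 21, 37), (25, b, k, k, 4, 7, 37), (25, b, k, k, 5, 37, 37), (25, b, k, k, 9, 26, 37), (25, w, p, z, 25, 13, 21), (25, w, p, z, 4, 21, 21), (25, w, p, z, 4, 7, 21), (25, w, p, z, 5, 37, 21), (25, w, p, z, 9, 26, 21), (27, n, w, b, 23, 13, 5), (27, w, w, y, 23, 13, 21)}
σ[A ≠ w]: keep tuples satisfying A ≠ w → {(25, b, a, p, 25, 13, 37), (25, b, a, p, 4, 21, 37), (25, b, a, p, 4, 7, 37), (25, b, a, p, 5, 37, 37), (25, b, a, p, 9, 26, 37), (25, b, k, k, 25, 13, 37), (25, b, k, k, 4, 21, 37), (25, b, k, k, 4, 7, 37), (25, b, k, k, 5, 37, 37), (25, b, k, k, 9, 26, 37), (27, n, w, b, 23, 13, 5)}
Projecting to D, C, B (5 duplicate(s) eliminated): {(23, 27, 13), (25, 25, 13), (4, 25, 21), (4, 25, 7), (5, 25, 37), (9, 25, 26)}

{(23, 27, 13), (25, 25, 13), (4, 25, 21), (4, 25, 7), (5, 25, 37), (9, 25, 26)}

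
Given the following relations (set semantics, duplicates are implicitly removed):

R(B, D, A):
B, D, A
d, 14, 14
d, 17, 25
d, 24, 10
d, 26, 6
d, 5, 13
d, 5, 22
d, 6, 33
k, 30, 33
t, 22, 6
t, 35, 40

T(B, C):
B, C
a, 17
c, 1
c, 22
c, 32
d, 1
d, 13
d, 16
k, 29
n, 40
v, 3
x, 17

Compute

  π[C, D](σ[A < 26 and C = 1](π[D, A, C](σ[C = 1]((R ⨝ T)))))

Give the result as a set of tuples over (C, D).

R ⋈ T (natural join on B): {(d, 14, 14, 1), (d, 14, 14, 13), (d, 14, 14, 16), (d, 17, 25, 1), (d, 17, 25, 13), (d, 17, 25, 16), (d, 24, 10, 1), (d, 24, 10, 13), (d, 24, 10, 16), (d, 26, 6, 1), (d, 26, 6, 13), (d, 26, 6, 16), (d, 5, 13, 1), (d, 5, 13, 13), (d, 5, 13, 16), (d, 5, 22, 1), (d, 5, 22, 13), (d, 5, 22, 16), (d, 6, 33, 1), (d, 6, 33, 13), (d, 6, 33, 16), (k, 30, 33, 29)}
σ[C = 1]: keep tuples satisfying C = 1 → {(d, 14, 14, 1), (d, 17, 25, 1), (d, 24, 10, 1), (d, 26, 6, 1), (d, 5, 13, 1), (d, 5, 22, 1), (d, 6, 33, 1)}
π_{D, A, C} gives {(14, 14, 1), (17, 25, 1), (24, 10, 1), (26, 6, 1), (5, 13, 1), (5, 22, 1), (6, 33, 1)}.
σ[A < 26 and C = 1]: keep tuples satisfying A < 26 and C = 1 → {(14, 14, 1), (17, 25, 1), (24, 10, 1), (26, 6, 1), (5, 13, 1), (5, 22, 1)}
π_{C, D} gives {(1, 14), (1, 17), (1, 24), (1, 26), (1, 5)} (1 duplicate(s) eliminated).

{(1, 14), (1, 17), (1, 24), (1, 26), (1, 5)}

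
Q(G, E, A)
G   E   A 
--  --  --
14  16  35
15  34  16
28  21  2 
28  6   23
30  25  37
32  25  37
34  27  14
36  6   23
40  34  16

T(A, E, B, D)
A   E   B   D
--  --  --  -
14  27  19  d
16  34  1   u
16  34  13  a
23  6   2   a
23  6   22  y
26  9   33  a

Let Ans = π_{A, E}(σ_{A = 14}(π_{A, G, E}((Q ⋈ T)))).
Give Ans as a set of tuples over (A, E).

Q ⋈ T (natural join on E, A): {(15, 34, 16, 1, u), (15, 34, 16, 13, a), (28, 6, 23, 2, a), (28, 6, 23, 22, y), (34, 27, 14, 19, d), (36, 6, 23, 2, a), (36, 6, 23, 22, y), (40, 34, 16, 1, u), (40, 34, 16, 13, a)}
Keep only column(s) A, G, E (4 duplicate(s) eliminated): {(14, 34, 27), (16, 15, 34), (16, 40, 34), (23, 28, 6), (23, 36, 6)}
Selection A = 14: {(14, 34, 27)}
Keep only column(s) A, E: {(14, 27)}

{(14, 27)}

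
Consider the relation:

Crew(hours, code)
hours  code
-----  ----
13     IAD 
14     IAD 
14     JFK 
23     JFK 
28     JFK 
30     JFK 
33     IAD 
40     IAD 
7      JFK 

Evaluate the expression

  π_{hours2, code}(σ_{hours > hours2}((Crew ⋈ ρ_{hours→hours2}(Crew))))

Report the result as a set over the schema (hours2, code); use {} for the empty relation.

{(13, IAD), (14, IAD), (14, JFK), (23, JFK), (28, JFK), (33, IAD), (7, JFK)}

ρ[hours→hours2]: schema becomes (hours2, code); tuples unchanged.
Natural join on code: {(13, IAD, 13), (13, IAD, 14), (13, IAD, 33), (13, IAD, 40), (14, IAD, 13), (14, IAD, 14), (14, IAD, 33), (14, IAD, 40), (14, JFK, 14), (14, JFK, 23), (14, JFK, 28), (14, JFK, 30), (14, JFK, 7), (23, JFK, 14), (23, JFK, 23), (23, JFK, 28), (23, JFK, 30), (23, JFK, 7), (28, JFK, 14), (28, JFK, 23), (28, JFK, 28), (28, JFK, 30), (28, JFK, 7), (30, JFK, 14), (30, JFK, 23), (30, JFK, 28), (30, JFK, 30), (30, JFK, 7), (33, IAD, 13), (33, IAD, 14), (33, IAD, 33), (33, IAD, 40), (40, IAD, 13), (40, IAD, 14), (40, IAD, 33), (40, IAD, 40), (7, JFK, 14), (7, JFK, 23), (7, JFK, 28), (7, JFK, 30), (7, JFK, 7)}
Apply σ_{hours > hours2}; surviving tuples: {(14, IAD, 13), (14, JFK, 7), (23, JFK, 14), (23, JFK, 7), (28, JFK, 14), (28, JFK, 23), (28, JFK, 7), (30, JFK, 14), (30, JFK, 23), (30, JFK, 28), (30, JFK, 7), (33, IAD, 13), (33, IAD, 14), (40, IAD, 13), (40, IAD, 14), (40, IAD, 33)}
π_{hours2, code} gives {(13, IAD), (14, IAD), (14, JFK), (23, JFK), (28, JFK), (33, IAD), (7, JFK)} (9 duplicate(s) eliminated).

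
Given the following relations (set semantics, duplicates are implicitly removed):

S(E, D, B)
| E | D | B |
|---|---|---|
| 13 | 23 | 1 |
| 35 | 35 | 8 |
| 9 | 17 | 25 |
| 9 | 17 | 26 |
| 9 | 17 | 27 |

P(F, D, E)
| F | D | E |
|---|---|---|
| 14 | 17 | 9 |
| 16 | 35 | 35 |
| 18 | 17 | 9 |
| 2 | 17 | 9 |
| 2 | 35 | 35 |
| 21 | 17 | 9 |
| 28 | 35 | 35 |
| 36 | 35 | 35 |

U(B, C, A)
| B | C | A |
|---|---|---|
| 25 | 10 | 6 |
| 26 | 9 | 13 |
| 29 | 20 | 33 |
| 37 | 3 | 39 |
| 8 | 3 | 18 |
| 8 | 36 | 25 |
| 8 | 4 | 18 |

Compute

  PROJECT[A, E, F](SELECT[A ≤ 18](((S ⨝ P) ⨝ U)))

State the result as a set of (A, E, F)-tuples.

{(13, 9, 14), (13, 9, 18), (13, 9, 2), (13, 9, 21), (18, 35, 16), (18, 35, 2), (18, 35, 28), (18, 35, 36), (6, 9, 14), (6, 9, 18), (6, 9, 2), (6, 9, 21)}

Joining S and P on E, D yields {(35, 35, 8, 16), (35, 35, 8, 2), (35, 35, 8, 28), (35, 35, 8, 36), (9, 17, 25, 14), (9, 17, 25, 18), (9, 17, 25, 2), (9, 17, 25, 21), (9, 17, 26, 14), (9, 17, 26, 18), (9, 17, 26, 2), (9, 17, 26, 21), (9, 17, 27, 14), (9, 17, 27, 18), (9, 17, 27, 2), (9, 17, 27, 21)}.
Joining (S ⨝ P) and U on B yields {(35, 35, 8, 16, 3, 18), (35, 35, 8, 16, 36, 25), (35, 35, 8, 16, 4, 18), (35, 35, 8, 2, 3, 18), (35, 35, 8, 2, 36, 25), (35, 35, 8, 2, 4, 18), (35, 35, 8, 28, 3, 18), (35, 35, 8, 28, 36, 25), (35, 35, 8, 28, 4, 18), (35, 35, 8, 36, 3, 18), (35, 35, 8, 36, 36, 25), (35, 35, 8, 36, 4, 18), (9, 17, 25, 14, 10, 6), (9, 17, 25, 18, 10, 6), (9, 17, 25, 2, 10, 6), (9, 17, 25, 21, 10, 6), (9, 17, 26, 14, 9, 13), (9, 17, 26, 18, 9, 13), (9, 17, 26, 2, 9, 13), (9, 17, 26, 21, 9, 13)}.
σ[A ≤ 18]: keep tuples satisfying A ≤ 18 → {(35, 35, 8, 16, 3, 18), (35, 35, 8, 16, 4, 18), (35, 35, 8, 2, 3, 18), (35, 35, 8, 2, 4, 18), (35, 35, 8, 28, 3, 18), (35, 35, 8, 28, 4, 18), (35, 35, 8, 36, 3, 18), (35, 35, 8, 36, 4, 18), (9, 17, 25, 14, 10, 6), (9, 17, 25, 18, 10, 6), (9, 17, 25, 2, 10, 6), (9, 17, 25, 21, 10, 6), (9, 17, 26, 14, 9, 13), (9, 17, 26, 18, 9, 13), (9, 17, 26, 2, 9, 13), (9, 17, 26, 21, 9, 13)}
π_{A, E, F} gives {(13, 9, 14), (13, 9, 18), (13, 9, 2), (13, 9, 21), (18, 35, 16), (18, 35, 2), (18, 35, 28), (18, 35, 36), (6, 9, 14), (6, 9, 18), (6, 9, 2), (6, 9, 21)} (4 duplicate(s) eliminated).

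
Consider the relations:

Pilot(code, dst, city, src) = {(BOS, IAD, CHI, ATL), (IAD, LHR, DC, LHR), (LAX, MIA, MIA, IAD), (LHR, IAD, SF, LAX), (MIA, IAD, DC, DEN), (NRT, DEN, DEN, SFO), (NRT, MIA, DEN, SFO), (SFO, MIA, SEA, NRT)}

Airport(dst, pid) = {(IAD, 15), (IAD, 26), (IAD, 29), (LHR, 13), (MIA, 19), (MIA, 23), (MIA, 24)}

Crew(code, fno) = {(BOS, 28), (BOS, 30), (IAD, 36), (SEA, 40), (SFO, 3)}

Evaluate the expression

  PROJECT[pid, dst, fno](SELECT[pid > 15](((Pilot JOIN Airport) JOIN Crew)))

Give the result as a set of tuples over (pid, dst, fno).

Natural join on dst: {(BOS, IAD, CHI, ATL, 15), (BOS, IAD, CHI, ATL, 26), (BOS, IAD, CHI, ATL, 29), (IAD, LHR, DC, LHR, 13), (LAX, MIA, MIA, IAD, 19), (LAX, MIA, MIA, IAD, 23), (LAX, MIA, MIA, IAD, 24), (LHR, IAD, SF, LAX, 15), (LHR, IAD, SF, LAX, 26), (LHR, IAD, SF, LAX, 29), (MIA, IAD, DC, DEN, 15), (MIA, IAD, DC, DEN, 26), (MIA, IAD, DC, DEN, 29), (NRT, MIA, DEN, SFO, 19), (NRT, MIA, DEN, SFO, 23), (NRT, MIA, DEN, SFO, 24), (SFO, MIA, SEA, NRT, 19), (SFO, MIA, SEA, NRT, 23), (SFO, MIA, SEA, NRT, 24)}
Natural join on code: {(BOS, IAD, CHI, ATL, 15, 28), (BOS, IAD, CHI, ATL, 15, 30), (BOS, IAD, CHI, ATL, 26, 28), (BOS, IAD, CHI, ATL, 26, 30), (BOS, IAD, CHI, ATL, 29, 28), (BOS, IAD, CHI, ATL, 29, 30), (IAD, LHR, DC, LHR, 13, 36), (SFO, MIA, SEA, NRT, 19, 3), (SFO, MIA, SEA, NRT, 23, 3), (SFO, MIA, SEA, NRT, 24, 3)}
Selection pid > 15: {(BOS, IAD, CHI, ATL, 26, 28), (BOS, IAD, CHI, ATL, 26, 30), (BOS, IAD, CHI, ATL, 29, 28), (BOS, IAD, CHI, ATL, 29, 30), (SFO, MIA, SEA, NRT, 19, 3), (SFO, MIA, SEA, NRT, 23, 3), (SFO, MIA, SEA, NRT, 24, 3)}
π[pid, dst, fno]: project onto (pid, dst, fno) → {(19, MIA, 3), (23, MIA, 3), (24, MIA, 3), (26, IAD, 28), (26, IAD, 30), (29, IAD, 28), (29, IAD, 30)}

{(19, MIA, 3), (23, MIA, 3), (24, MIA, 3), (26, IAD, 28), (26, IAD, 30), (29, IAD, 28), (29, IAD, 30)}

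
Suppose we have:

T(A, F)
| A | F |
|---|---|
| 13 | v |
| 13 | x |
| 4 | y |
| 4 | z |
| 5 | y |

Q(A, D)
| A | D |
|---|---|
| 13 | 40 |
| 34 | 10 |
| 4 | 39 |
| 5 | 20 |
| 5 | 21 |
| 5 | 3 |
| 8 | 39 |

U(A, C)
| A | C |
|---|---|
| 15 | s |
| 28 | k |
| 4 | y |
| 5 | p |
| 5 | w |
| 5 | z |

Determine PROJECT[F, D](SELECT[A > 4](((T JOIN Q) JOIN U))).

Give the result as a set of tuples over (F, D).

T ⋈ Q (natural join on A): {(13, v, 40), (13, x, 40), (4, y, 39), (4, z, 39), (5, y, 20), (5, y, 21), (5, y, 3)}
(T JOIN Q) ⋈ U (natural join on A): {(4, y, 39, y), (4, z, 39, y), (5, y, 20, p), (5, y, 20, w), (5, y, 20, z), (5, y, 21, p), (5, y, 21, w), (5, y, 21, z), (5, y, 3, p), (5, y, 3, w), (5, y, 3, z)}
σ[A > 4]: keep tuples satisfying A > 4 → {(5, y, 20, p), (5, y, 20, w), (5, y, 20, z), (5, y, 21, p), (5, y, 21, w), (5, y, 21, z), (5, y, 3, p), (5, y, 3, w), (5, y, 3, z)}
Keep only column(s) F, D (6 duplicate(s) eliminated): {(y, 20), (y, 21), (y, 3)}

{(y, 20), (y, 21), (y, 3)}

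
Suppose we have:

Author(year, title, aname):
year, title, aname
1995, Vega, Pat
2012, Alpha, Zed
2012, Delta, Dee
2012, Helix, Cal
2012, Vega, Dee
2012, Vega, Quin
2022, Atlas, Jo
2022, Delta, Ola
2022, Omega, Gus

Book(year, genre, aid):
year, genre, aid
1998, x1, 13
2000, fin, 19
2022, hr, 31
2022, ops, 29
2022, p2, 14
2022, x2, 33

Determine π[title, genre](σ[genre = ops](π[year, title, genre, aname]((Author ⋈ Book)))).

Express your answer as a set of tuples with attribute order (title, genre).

{(Atlas, ops), (Delta, ops), (Omega, ops)}

Author ⋈ Book (natural join on year): {(2022, Atlas, Jo, hr, 31), (2022, Atlas, Jo, ops, 29), (2022, Atlas, Jo, p2, 14), (2022, Atlas, Jo, x2, 33), (2022, Delta, Ola, hr, 31), (2022, Delta, Ola, ops, 29), (2022, Delta, Ola, p2, 14), (2022, Delta, Ola, x2, 33), (2022, Omega, Gus, hr, 31), (2022, Omega, Gus, ops, 29), (2022, Omega, Gus, p2, 14), (2022, Omega, Gus, x2, 33)}
Keep only column(s) year, title, genre, aname: {(2022, Atlas, hr, Jo), (2022, Atlas, ops, Jo), (2022, Atlas, p2, Jo), (2022, Atlas, x2, Jo), (2022, Delta, hr, Ola), (2022, Delta, ops, Ola), (2022, Delta, p2, Ola), (2022, Delta, x2, Ola), (2022, Omega, hr, Gus), (2022, Omega, ops, Gus), (2022, Omega, p2, Gus), (2022, Omega, x2, Gus)}
σ[genre = ops]: keep tuples satisfying genre = ops → {(2022, Atlas, ops, Jo), (2022, Delta, ops, Ola), (2022, Omega, ops, Gus)}
Keep only column(s) title, genre: {(Atlas, ops), (Delta, ops), (Omega, ops)}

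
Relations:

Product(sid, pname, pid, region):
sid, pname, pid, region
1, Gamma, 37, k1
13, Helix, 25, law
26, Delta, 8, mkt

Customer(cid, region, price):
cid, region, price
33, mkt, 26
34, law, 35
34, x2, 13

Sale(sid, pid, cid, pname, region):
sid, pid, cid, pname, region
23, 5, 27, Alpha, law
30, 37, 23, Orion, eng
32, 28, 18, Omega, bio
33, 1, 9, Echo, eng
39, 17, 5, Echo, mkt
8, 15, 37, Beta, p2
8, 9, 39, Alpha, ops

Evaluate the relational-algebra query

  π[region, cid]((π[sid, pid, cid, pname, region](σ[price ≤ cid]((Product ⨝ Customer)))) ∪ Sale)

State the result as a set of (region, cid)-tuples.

{(bio, 18), (eng, 23), (eng, 9), (law, 27), (mkt, 33), (mkt, 5), (ops, 39), (p2, 37)}

Product ⋈ Customer (natural join on region): {(13, Helix, 25, law, 34, 35), (26, Delta, 8, mkt, 33, 26)}
Apply σ_{price ≤ cid}; surviving tuples: {(26, Delta, 8, mkt, 33, 26)}
π[sid, pid, cid, pname, region]: project onto (sid, pid, cid, pname, region) → {(26, 8, 33, Delta, mkt)}
Set union of the two operands is {(23, 5, 27, Alpha, law), (26, 8, 33, Delta, mkt), (30, 37, 23, Orion, eng), (32, 28, 18, Omega, bio), (33, 1, 9, Echo, eng), (39, 17, 5, Echo, mkt), (8, 15, 37, Beta, p2), (8, 9, 39, Alpha, ops)}.
π[region, cid]: project onto (region, cid) → {(bio, 18), (eng, 23), (eng, 9), (law, 27), (mkt, 33), (mkt, 5), (ops, 39), (p2, 37)}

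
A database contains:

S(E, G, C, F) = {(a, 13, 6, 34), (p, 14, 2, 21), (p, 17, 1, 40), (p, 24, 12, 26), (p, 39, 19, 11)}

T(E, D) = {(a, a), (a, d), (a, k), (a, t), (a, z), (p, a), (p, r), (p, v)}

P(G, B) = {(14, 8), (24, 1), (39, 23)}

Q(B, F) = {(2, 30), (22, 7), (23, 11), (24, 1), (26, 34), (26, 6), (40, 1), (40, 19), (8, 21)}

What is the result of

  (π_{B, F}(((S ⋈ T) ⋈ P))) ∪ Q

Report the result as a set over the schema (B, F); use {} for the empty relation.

{(1, 26), (2, 30), (22, 7), (23, 11), (24, 1), (26, 34), (26, 6), (40, 1), (40, 19), (8, 21)}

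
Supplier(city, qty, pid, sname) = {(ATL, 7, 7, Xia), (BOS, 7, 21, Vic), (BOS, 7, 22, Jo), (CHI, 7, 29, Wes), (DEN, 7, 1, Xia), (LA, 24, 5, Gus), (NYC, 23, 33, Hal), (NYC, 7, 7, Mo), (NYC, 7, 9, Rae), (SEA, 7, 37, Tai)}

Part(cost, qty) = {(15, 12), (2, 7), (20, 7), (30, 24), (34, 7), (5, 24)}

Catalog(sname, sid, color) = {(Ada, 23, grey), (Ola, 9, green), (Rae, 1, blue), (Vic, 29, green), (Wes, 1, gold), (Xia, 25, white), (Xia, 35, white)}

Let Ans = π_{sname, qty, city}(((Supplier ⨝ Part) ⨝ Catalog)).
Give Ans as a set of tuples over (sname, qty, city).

Joining Supplier and Part on qty yields {(ATL, 7, 7, Xia, 2), (ATL, 7, 7, Xia, 20), (ATL, 7, 7, Xia, 34), (BOS, 7, 21, Vic, 2), (BOS, 7, 21, Vic, 20), (BOS, 7, 21, Vic, 34), (BOS, 7, 22, Jo, 2), (BOS, 7, 22, Jo, 20), (BOS, 7, 22, Jo, 34), (CHI, 7, 29, Wes, 2), (CHI, 7, 29, Wes, 20), (CHI, 7, 29, Wes, 34), (DEN, 7, 1, Xia, 2), (DEN, 7, 1, Xia, 20), (DEN, 7, 1, Xia, 34), (LA, 24, 5, Gus, 30), (LA, 24, 5, Gus, 5), (NYC, 7, 7, Mo, 2), (NYC, 7, 7, Mo, 20), (NYC, 7, 7, Mo, 34), (NYC, 7, 9, Rae, 2), (NYC, 7, 9, Rae, 20), (NYC, 7, 9, Rae, 34), (SEA, 7, 37, Tai, 2), (SEA, 7, 37, Tai, 20), (SEA, 7, 37, Tai, 34)}.
Joining (Supplier ⨝ Part) and Catalog on sname yields {(ATL, 7, 7, Xia, 2, 25, white), (ATL, 7, 7, Xia, 2, 35, white), (ATL, 7, 7, Xia, 20, 25, white), (ATL, 7, 7, Xia, 20, 35, white), (ATL, 7, 7, Xia, 34, 25, white), (ATL, 7, 7, Xia, 34, 35, white), (BOS, 7, 21, Vic, 2, 29, green), (BOS, 7, 21, Vic, 20, 29, green), (BOS, 7, 21, Vic, 34, 29, green), (CHI, 7, 29, Wes, 2, 1, gold), (CHI, 7, 29, Wes, 20, 1, gold), (CHI, 7, 29, Wes, 34, 1, gold), (DEN, 7, 1, Xia, 2, 25, white), (DEN, 7, 1, Xia, 2, 35, white), (DEN, 7, 1, Xia, 20, 25, white), (DEN, 7, 1, Xia, 20, 35, white), (DEN, 7, 1, Xia, 34, 25, white), (DEN, 7, 1, Xia, 34, 35, white), (NYC, 7, 9, Rae, 2, 1, blue), (NYC, 7, 9, Rae, 20, 1, blue), (NYC, 7, 9, Rae, 34, 1, blue)}.
Keep only column(s) sname, qty, city (16 duplicate(s) eliminated): {(Rae, 7, NYC), (Vic, 7, BOS), (Wes, 7, CHI), (Xia, 7, ATL), (Xia, 7, DEN)}

{(Rae, 7, NYC), (Vic, 7, BOS), (Wes, 7, CHI), (Xia, 7, ATL), (Xia, 7, DEN)}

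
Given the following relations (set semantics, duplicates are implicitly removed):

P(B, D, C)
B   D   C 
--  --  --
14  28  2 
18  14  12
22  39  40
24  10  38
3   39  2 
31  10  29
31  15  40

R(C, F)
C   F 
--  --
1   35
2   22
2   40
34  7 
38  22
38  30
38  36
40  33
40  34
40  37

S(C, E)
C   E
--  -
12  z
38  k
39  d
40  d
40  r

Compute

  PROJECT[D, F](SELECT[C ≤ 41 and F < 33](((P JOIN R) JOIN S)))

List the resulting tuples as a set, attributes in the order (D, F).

{(10, 22), (10, 30)}

Natural join on C: {(14, 28, 2, 22), (14, 28, 2, 40), (22, 39, 40, 33), (22, 39, 40, 34), (22, 39, 40, 37), (24, 10, 38, 22), (24, 10, 38, 30), (24, 10, 38, 36), (3, 39, 2, 22), (3, 39, 2, 40), (31, 15, 40, 33), (31, 15, 40, 34), (31, 15, 40, 37)}
Natural join on C: {(22, 39, 40, 33, d), (22, 39, 40, 33, r), (22, 39, 40, 34, d), (22, 39, 40, 34, r), (22, 39, 40, 37, d), (22, 39, 40, 37, r), (24, 10, 38, 22, k), (24, 10, 38, 30, k), (24, 10, 38, 36, k), (31, 15, 40, 33, d), (31, 15, 40, 33, r), (31, 15, 40, 34, d), (31, 15, 40, 34, r), (31, 15, 40, 37, d), (31, 15, 40, 37, r)}
Selection C ≤ 41 and F < 33: {(24, 10, 38, 22, k), (24, 10, 38, 30, k)}
Keep only column(s) D, F: {(10, 22), (10, 30)}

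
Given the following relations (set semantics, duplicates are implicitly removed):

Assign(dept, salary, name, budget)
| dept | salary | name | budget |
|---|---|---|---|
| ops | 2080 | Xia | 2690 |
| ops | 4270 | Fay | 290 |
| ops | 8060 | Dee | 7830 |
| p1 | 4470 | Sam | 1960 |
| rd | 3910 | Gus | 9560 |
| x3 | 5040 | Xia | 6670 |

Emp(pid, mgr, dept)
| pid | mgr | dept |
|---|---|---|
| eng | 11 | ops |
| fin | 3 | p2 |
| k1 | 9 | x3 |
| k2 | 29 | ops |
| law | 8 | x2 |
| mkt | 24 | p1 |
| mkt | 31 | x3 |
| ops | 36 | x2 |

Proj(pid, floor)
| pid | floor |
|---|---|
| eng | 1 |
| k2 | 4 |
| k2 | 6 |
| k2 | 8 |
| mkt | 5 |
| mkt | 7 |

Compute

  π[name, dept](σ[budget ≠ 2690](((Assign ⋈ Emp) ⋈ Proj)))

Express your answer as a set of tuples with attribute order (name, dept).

{(Dee, ops), (Fay, ops), (Sam, p1), (Xia, x3)}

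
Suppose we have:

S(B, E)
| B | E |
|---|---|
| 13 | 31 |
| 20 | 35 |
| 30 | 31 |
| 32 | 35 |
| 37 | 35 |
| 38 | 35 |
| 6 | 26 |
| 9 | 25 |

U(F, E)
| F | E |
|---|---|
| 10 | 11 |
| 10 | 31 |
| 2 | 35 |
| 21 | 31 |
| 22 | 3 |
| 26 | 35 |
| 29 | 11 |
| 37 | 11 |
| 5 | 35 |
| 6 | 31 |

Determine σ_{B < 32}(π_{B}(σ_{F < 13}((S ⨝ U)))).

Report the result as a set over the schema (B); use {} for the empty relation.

S ⋈ U (natural join on E): {(13, 31, 10), (13, 31, 21), (13, 31, 6), (20, 35, 2), (20, 35, 26), (20, 35, 5), (30, 31, 10), (30, 31, 21), (30, 31, 6), (32, 35, 2), (32, 35, 26), (32, 35, 5), (37, 35, 2), (37, 35, 26), (37, 35, 5), (38, 35, 2), (38, 35, 26), (38, 35, 5)}
Filtering on F < 13 leaves {(13, 31, 10), (13, 31, 6), (20, 35, 2), (20, 35, 5), (30, 31, 10), (30, 31, 6), (32, 35, 2), (32, 35, 5), (37, 35, 2), (37, 35, 5), (38, 35, 2), (38, 35, 5)}.
π_{B} gives {13, 20, 30, 32, 37, 38} (6 duplicate(s) eliminated).
Filtering on B < 32 leaves {13, 20, 30}.

{13, 20, 30}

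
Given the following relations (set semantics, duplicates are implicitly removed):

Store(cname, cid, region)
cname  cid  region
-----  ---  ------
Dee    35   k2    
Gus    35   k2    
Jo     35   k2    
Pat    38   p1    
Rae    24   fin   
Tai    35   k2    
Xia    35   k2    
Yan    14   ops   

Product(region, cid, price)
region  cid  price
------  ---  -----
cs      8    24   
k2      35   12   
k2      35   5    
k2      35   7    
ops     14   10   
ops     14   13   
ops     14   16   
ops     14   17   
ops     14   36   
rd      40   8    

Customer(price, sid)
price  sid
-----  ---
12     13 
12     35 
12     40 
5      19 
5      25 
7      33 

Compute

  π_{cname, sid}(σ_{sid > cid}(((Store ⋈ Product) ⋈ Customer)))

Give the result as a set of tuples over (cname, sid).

Store ⋈ Product (natural join on cid, region): {(Dee, 35, k2, 12), (Dee, 35, k2, 5), (Dee, 35, k2, 7), (Gus, 35, k2, 12), (Gus, 35, k2, 5), (Gus, 35, k2, 7), (Jo, 35, k2, 12), (Jo, 35, k2, 5), (Jo, 35, k2, 7), (Tai, 35, k2, 12), (Tai, 35, k2, 5), (Tai, 35, k2, 7), (Xia, 35, k2, 12), (Xia, 35, k2, 5), (Xia, 35, k2, 7), (Yan, 14, ops, 10), (Yan, 14, ops, 13), (Yan, 14, ops, 16), (Yan, 14, ops, 17), (Yan, 14, ops, 36)}
(Store ⋈ Product) ⋈ Customer (natural join on price): {(Dee, 35, k2, 12, 13), (Dee, 35, k2, 12, 35), (Dee, 35, k2, 12, 40), (Dee, 35, k2, 5, 19), (Dee, 35, k2, 5, 25), (Dee, 35, k2, 7, 33), (Gus, 35, k2, 12, 13), (Gus, 35, k2, 12, 35), (Gus, 35, k2, 12, 40), (Gus, 35, k2, 5, 19), (Gus, 35, k2, 5, 25), (Gus, 35, k2, 7, 33), (Jo, 35, k2, 12, 13), (Jo, 35, k2, 12, 35), (Jo, 35, k2, 12, 40), (Jo, 35, k2, 5, 19), (Jo, 35, k2, 5, 25), (Jo, 35, k2, 7, 33), (Tai, 35, k2, 12, 13), (Tai, 35, k2, 12, 35), (Tai, 35, k2, 12, 40), (Tai, 35, k2, 5, 19), (Tai, 35, k2, 5, 25), (Tai, 35, k2, 7, 33), (Xia, 35, k2, 12, 13), (Xia, 35, k2, 12, 35), (Xia, 35, k2, 12, 40), (Xia, 35, k2, 5, 19), (Xia, 35, k2, 5, 25), (Xia, 35, k2, 7, 33)}
Selection sid > cid: {(Dee, 35, k2, 12, 40), (Gus, 35, k2, 12, 40), (Jo, 35, k2, 12, 40), (Tai, 35, k2, 12, 40), (Xia, 35, k2, 12, 40)}
Projecting to cname, sid: {(Dee, 40), (Gus, 40), (Jo, 40), (Tai, 40), (Xia, 40)}

{(Dee, 40), (Gus, 40), (Jo, 40), (Tai, 40), (Xia, 40)}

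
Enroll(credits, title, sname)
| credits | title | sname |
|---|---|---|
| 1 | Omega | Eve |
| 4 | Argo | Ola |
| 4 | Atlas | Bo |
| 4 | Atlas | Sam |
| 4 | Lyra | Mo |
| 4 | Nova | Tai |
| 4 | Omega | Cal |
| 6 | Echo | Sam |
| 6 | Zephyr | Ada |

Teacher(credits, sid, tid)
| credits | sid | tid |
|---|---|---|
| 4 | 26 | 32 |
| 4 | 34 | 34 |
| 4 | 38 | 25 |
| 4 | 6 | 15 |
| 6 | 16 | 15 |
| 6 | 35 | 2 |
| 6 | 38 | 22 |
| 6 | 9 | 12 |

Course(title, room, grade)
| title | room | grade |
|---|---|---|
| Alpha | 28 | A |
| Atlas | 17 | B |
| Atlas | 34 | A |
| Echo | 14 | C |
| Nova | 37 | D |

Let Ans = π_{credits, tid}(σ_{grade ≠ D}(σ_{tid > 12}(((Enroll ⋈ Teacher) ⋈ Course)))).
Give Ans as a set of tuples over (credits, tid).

Joining Enroll and Teacher on credits yields {(4, Argo, Ola, 26, 32), (4, Argo, Ola, 34, 34), (4, Argo, Ola, 38, 25), (4, Argo, Ola, 6, 15), (4, Atlas, Bo, 26, 32), (4, Atlas, Bo, 34, 34), (4, Atlas, Bo, 38, 25), (4, Atlas, Bo, 6, 15), (4, Atlas, Sam, 26, 32), (4, Atlas, Sam, 34, 34), (4, Atlas, Sam, 38, 25), (4, Atlas, Sam, 6, 15), (4, Lyra, Mo, 26, 32), (4, Lyra, Mo, 34, 34), (4, Lyra, Mo, 38, 25), (4, Lyra, Mo, 6, 15), (4, Nova, Tai, 26, 32), (4, Nova, Tai, 34, 34), (4, Nova, Tai, 38, 25), (4, Nova, Tai, 6, 15), (4, Omega, Cal, 26, 32), (4, Omega, Cal, 34, 34), (4, Omega, Cal, 38, 25), (4, Omega, Cal, 6, 15), (6, Echo, Sam, 16, 15), (6, Echo, Sam, 35, 2), (6, Echo, Sam, 38, 22), (6, Echo, Sam, 9, 12), (6, Zephyr, Ada, 16, 15), (6, Zephyr, Ada, 35, 2), (6, Zephyr, Ada, 38, 22), (6, Zephyr, Ada, 9, 12)}.
Joining (Enroll ⋈ Teacher) and Course on title yields {(4, Atlas, Bo, 26, 32, 17, B), (4, Atlas, Bo, 26, 32, 34, A), (4, Atlas, Bo, 34, 34, 17, B), (4, Atlas, Bo, 34, 34, 34, A), (4, Atlas, Bo, 38, 25, 17, B), (4, Atlas, Bo, 38, 25, 34, A), (4, Atlas, Bo, 6, 15, 17, B), (4, Atlas, Bo, 6, 15, 34, A), (4, Atlas, Sam, 26, 32, 17, B), (4, Atlas, Sam, 26, 32, 34, A), (4, Atlas, Sam, 34, 34, 17, B), (4, Atlas, Sam, 34, 34, 34, A), (4, Atlas, Sam, 38, 25, 17, B), (4, Atlas, Sam, 38, 25, 34, A), (4, Atlas, Sam, 6, 15, 17, B), (4, Atlas, Sam, 6, 15, 34, A), (4, Nova, Tai, 26, 32, 37, D), (4, Nova, Tai, 34, 34, 37, D), (4, Nova, Tai, 38, 25, 37, D), (4, Nova, Tai, 6, 15, 37, D), (6, Echo, Sam, 16, 15, 14, C), (6, Echo, Sam, 35, 2, 14, C), (6, Echo, Sam, 38, 22, 14, C), (6, Echo, Sam, 9, 12, 14, C)}.
Apply σ_{tid > 12}; surviving tuples: {(4, Atlas, Bo, 26, 32, 17, B), (4, Atlas, Bo, 26, 32, 34, A), (4, Atlas, Bo, 34, 34, 17, B), (4, Atlas, Bo, 34, 34, 34, A), (4, Atlas, Bo, 38, 25, 17, B), (4, Atlas, Bo, 38, 25, 34, A), (4, Atlas, Bo, 6, 15, 17, B), (4, Atlas, Bo, 6, 15, 34, A), (4, Atlas, Sam, 26, 32, 17, B), (4, Atlas, Sam, 26, 32, 34, A), (4, Atlas, Sam, 34, 34, 17, B), (4, Atlas, Sam, 34, 34, 34, A), (4, Atlas, Sam, 38, 25, 17, B), (4, Atlas, Sam, 38, 25, 34, A), (4, Atlas, Sam, 6, 15, 17, B), (4, Atlas, Sam, 6, 15, 34, A), (4, Nova, Tai, 26, 32, 37, D), (4, Nova, Tai, 34, 34, 37, D), (4, Nova, Tai, 38, 25, 37, D), (4, Nova, Tai, 6, 15, 37, D), (6, Echo, Sam, 16, 15, 14, C), (6, Echo, Sam, 38, 22, 14, C)}
Apply σ_{grade ≠ D}; surviving tuples: {(4, Atlas, Bo, 26, 32, 17, B), (4, Atlas, Bo, 26, 32, 34, A), (4, Atlas, Bo, 34, 34, 17, B), (4, Atlas, Bo, 34, 34, 34, A), (4, Atlas, Bo, 38, 25, 17, B), (4, Atlas, Bo, 38, 25, 34, A), (4, Atlas, Bo, 6, 15, 17, B), (4, Atlas, Bo, 6, 15, 34, A), (4, Atlas, Sam, 26, 32, 17, B), (4, Atlas, Sam, 26, 32, 34, A), (4, Atlas, Sam, 34, 34, 17, B), (4, Atlas, Sam, 34, 34, 34, A), (4, Atlas, Sam, 38, 25, 17, B), (4, Atlas, Sam, 38, 25, 34, A), (4, Atlas, Sam, 6, 15, 17, B), (4, Atlas, Sam, 6, 15, 34, A), (6, Echo, Sam, 16, 15, 14, C), (6, Echo, Sam, 38, 22, 14, C)}
Keep only column(s) credits, tid (12 duplicate(s) eliminated): {(4, 15), (4, 25), (4, 32), (4, 34), (6, 15), (6, 22)}

{(4, 15), (4, 25), (4, 32), (4, 34), (6, 15), (6, 22)}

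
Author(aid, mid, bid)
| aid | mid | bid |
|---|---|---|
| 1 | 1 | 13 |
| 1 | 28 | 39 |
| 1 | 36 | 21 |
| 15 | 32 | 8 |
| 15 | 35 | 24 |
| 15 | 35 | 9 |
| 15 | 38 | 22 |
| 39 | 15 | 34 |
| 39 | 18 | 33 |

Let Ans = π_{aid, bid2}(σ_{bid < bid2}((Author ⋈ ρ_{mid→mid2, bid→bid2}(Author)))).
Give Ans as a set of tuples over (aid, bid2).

{(1, 21), (1, 39), (15, 22), (15, 24), (15, 9), (39, 34)}

ρ[mid→mid2, bid→bid2]: schema becomes (aid, mid2, bid2); tuples unchanged.
Natural join on aid: {(1, 1, 13, 1, 13), (1, 1, 13, 28, 39), (1, 1, 13, 36, 21), (1, 28, 39, 1, 13), (1, 28, 39, 28, 39), (1, 28, 39, 36, 21), (1, 36, 21, 1, 13), (1, 36, 21, 28, 39), (1, 36, 21, 36, 21), (15, 32, 8, 32, 8), (15, 32, 8, 35, 24), (15, 32, 8, 35, 9), (15, 32, 8, 38, 22), (15, 35, 24, 32, 8), (15, 35, 24, 35, 24), (15, 35, 24, 35, 9), (15, 35, 24, 38, 22), (15, 35, 9, 32, 8), (15, 35, 9, 35, 24), (15, 35, 9, 35, 9), (15, 35, 9, 38, 22), (15, 38, 22, 32, 8), (15, 38, 22, 35, 24), (15, 38, 22, 35, 9), (15, 38, 22, 38, 22), (39, 15, 34, 15, 34), (39, 15, 34, 18, 33), (39, 18, 33, 15, 34), (39, 18, 33, 18, 33)}
Apply σ_{bid < bid2}; surviving tuples: {(1, 1, 13, 28, 39), (1, 1, 13, 36, 21), (1, 36, 21, 28, 39), (15, 32, 8, 35, 24), (15, 32, 8, 35, 9), (15, 32, 8, 38, 22), (15, 35, 9, 35, 24), (15, 35, 9, 38, 22), (15, 38, 22, 35, 24), (39, 18, 33, 15, 34)}
π_{aid, bid2} gives {(1, 21), (1, 39), (15, 22), (15, 24), (15, 9), (39, 34)} (4 duplicate(s) eliminated).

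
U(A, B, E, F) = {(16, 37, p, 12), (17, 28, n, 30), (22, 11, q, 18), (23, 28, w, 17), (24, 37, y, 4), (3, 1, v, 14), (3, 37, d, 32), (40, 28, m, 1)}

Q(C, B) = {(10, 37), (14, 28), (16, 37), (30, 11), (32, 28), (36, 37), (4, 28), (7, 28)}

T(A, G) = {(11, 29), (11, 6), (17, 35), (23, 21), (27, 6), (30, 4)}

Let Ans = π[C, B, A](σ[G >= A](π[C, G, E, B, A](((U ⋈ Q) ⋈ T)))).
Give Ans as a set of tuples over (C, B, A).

Natural join on B: {(16, 37, p, 12, 10), (16, 37, p, 12, 16), (16, 37, p, 12, 36), (17, 28, n, 30, 14), (17, 28, n, 30, 32), (17, 28, n, 30, 4), (17, 28, n, 30, 7), (22, 11, q, 18, 30), (23, 28, w, 17, 14), (23, 28, w, 17, 32), (23, 28, w, 17, 4), (23, 28, w, 17, 7), (24, 37, y, 4, 10), (24, 37, y, 4, 16), (24, 37, y, 4, 36), (3, 37, d, 32, 10), (3, 37, d, 32, 16), (3, 37, d, 32, 36), (40, 28, m, 1, 14), (40, 28, m, 1, 32), (40, 28, m, 1, 4), (40, 28, m, 1, 7)}
Natural join on A: {(17, 28, n, 30, 14, 35), (17, 28, n, 30, 32, 35), (17, 28, n, 30, 4, 35), (17, 28, n, 30, 7, 35), (23, 28, w, 17, 14, 21), (23, 28, w, 17, 32, 21), (23, 28, w, 17, 4, 21), (23, 28, w, 17, 7, 21)}
Projecting to C, G, E, B, A: {(14, 21, w, 28, 23), (14, 35, n, 28, 17), (32, 21, w, 28, 23), (32, 35, n, 28, 17), (4, 21, w, 28, 23), (4, 35, n, 28, 17), (7, 21, w, 28, 23), (7, 35, n, 28, 17)}
σ[G >= A]: keep tuples satisfying G >= A → {(14, 35, n, 28, 17), (32, 35, n, 28, 17), (4, 35, n, 28, 17), (7, 35, n, 28, 17)}
Projecting to C, B, A: {(14, 28, 17), (32, 28, 17), (4, 28, 17), (7, 28, 17)}

{(14, 28, 17), (32, 28, 17), (4, 28, 17), (7, 28, 17)}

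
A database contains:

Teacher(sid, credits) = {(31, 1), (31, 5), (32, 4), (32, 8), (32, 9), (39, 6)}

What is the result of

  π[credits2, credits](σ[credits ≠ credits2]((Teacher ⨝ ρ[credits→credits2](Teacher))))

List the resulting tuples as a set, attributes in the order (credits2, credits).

ρ[credits→credits2]: schema becomes (sid, credits2); tuples unchanged.
Teacher ⋈ ρ[credits→credits2](Teacher) (natural join on sid): {(31, 1, 1), (31, 1, 5), (31, 5, 1), (31, 5, 5), (32, 4, 4), (32, 4, 8), (32, 4, 9), (32, 8, 4), (32, 8, 8), (32, 8, 9), (32, 9, 4), (32, 9, 8), (32, 9, 9), (39, 6, 6)}
Filtering on credits ≠ credits2 leaves {(31, 1, 5), (31, 5, 1), (32, 4, 8), (32, 4, 9), (32, 8, 4), (32, 8, 9), (32, 9, 4), (32, 9, 8)}.
π[credits2, credits]: project onto (credits2, credits) → {(1, 5), (4, 8), (4, 9), (5, 1), (8, 4), (8, 9), (9, 4), (9, 8)}

{(1, 5), (4, 8), (4, 9), (5, 1), (8, 4), (8, 9), (9, 4), (9, 8)}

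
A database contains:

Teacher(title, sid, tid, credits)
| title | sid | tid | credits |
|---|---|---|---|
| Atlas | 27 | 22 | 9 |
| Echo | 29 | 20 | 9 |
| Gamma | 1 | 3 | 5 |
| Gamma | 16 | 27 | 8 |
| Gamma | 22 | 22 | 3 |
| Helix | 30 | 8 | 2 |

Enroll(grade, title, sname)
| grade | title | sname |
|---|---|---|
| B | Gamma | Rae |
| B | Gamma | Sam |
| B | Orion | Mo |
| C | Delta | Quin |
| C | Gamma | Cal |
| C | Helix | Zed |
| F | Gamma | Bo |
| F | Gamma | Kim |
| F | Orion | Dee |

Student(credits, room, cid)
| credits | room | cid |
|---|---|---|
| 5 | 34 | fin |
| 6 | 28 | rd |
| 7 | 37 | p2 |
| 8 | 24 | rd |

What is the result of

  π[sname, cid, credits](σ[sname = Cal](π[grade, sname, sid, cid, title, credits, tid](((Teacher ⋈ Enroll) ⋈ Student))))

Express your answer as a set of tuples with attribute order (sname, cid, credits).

{(Cal, fin, 5), (Cal, rd, 8)}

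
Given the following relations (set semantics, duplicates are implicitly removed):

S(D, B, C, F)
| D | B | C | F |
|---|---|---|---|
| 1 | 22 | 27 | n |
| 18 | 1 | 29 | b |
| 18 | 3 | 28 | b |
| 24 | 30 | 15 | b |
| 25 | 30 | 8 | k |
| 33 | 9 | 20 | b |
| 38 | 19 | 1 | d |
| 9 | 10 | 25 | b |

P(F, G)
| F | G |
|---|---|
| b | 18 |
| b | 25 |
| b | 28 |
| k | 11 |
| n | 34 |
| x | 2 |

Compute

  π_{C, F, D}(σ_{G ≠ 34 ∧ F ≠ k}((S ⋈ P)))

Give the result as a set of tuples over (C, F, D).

Natural join on F: {(1, 22, 27, n, 34), (18, 1, 29, b, 18), (18, 1, 29, b, 25), (18, 1, 29, b, 28), (18, 3, 28, b, 18), (18, 3, 28, b, 25), (18, 3, 28, b, 28), (24, 30, 15, b, 18), (24, 30, 15, b, 25), (24, 30, 15, b, 28), (25, 30, 8, k, 11), (33, 9, 20, b, 18), (33, 9, 20, b, 25), (33, 9, 20, b, 28), (9, 10, 25, b, 18), (9, 10, 25, b, 25), (9, 10, 25, b, 28)}
Filtering on G ≠ 34 ∧ F ≠ k leaves {(18, 1, 29, b, 18), (18, 1, 29, b, 25), (18, 1, 29, b, 28), (18, 3, 28, b, 18), (18, 3, 28, b, 25), (18, 3, 28, b, 28), (24, 30, 15, b, 18), (24, 30, 15, b, 25), (24, 30, 15, b, 28), (33, 9, 20, b, 18), (33, 9, 20, b, 25), (33, 9, 20, b, 28), (9, 10, 25, b, 18), (9, 10, 25, b, 25), (9, 10, 25, b, 28)}.
π[C, F, D]: project onto (C, F, D) (10 duplicate(s) eliminated) → {(15, b, 24), (20, b, 33), (25, b, 9), (28, b, 18), (29, b, 18)}

{(15, b, 24), (20, b, 33), (25, b, 9), (28, b, 18), (29, b, 18)}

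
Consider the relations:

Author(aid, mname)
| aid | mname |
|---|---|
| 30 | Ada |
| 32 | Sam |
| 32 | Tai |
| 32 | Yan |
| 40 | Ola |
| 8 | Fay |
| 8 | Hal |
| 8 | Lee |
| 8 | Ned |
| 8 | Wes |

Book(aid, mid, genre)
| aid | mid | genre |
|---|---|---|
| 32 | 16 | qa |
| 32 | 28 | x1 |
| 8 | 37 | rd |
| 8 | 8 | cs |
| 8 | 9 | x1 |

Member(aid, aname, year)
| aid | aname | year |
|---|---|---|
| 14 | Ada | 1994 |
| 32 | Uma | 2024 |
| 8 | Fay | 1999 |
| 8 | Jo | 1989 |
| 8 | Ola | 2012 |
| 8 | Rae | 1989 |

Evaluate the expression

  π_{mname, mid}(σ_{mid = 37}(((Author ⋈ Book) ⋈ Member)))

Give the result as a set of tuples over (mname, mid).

Author ⋈ Book (natural join on aid): {(32, Sam, 16, qa), (32, Sam, 28, x1), (32, Tai, 16, qa), (32, Tai, 28, x1), (32, Yan, 16, qa), (32, Yan, 28, x1), (8, Fay, 37, rd), (8, Fay, 8, cs), (8, Fay, 9, x1), (8, Hal, 37, rd), (8, Hal, 8, cs), (8, Hal, 9, x1), (8, Lee, 37, rd), (8, Lee, 8, cs), (8, Lee, 9, x1), (8, Ned, 37, rd), (8, Ned, 8, cs), (8, Ned, 9, x1), (8, Wes, 37, rd), (8, Wes, 8, cs), (8, Wes, 9, x1)}
(Author ⋈ Book) ⋈ Member (natural join on aid): {(32, Sam, 16, qa, Uma, 2024), (32, Sam, 28, x1, Uma, 2024), (32, Tai, 16, qa, Uma, 2024), (32, Tai, 28, x1, Uma, 2024), (32, Yan, 16, qa, Uma, 2024), (32, Yan, 28, x1, Uma, 2024), (8, Fay, 37, rd, Fay, 1999), (8, Fay, 37, rd, Jo, 1989), (8, Fay, 37, rd, Ola, 2012), (8, Fay, 37, rd, Rae, 1989), (8, Fay, 8, cs, Fay, 1999), (8, Fay, 8, cs, Jo, 1989), (8, Fay, 8, cs, Ola, 2012), (8, Fay, 8, cs, Rae, 1989), (8, Fay, 9, x1, Fay, 1999), (8, Fay, 9, x1, Jo, 1989), (8, Fay, 9, x1, Ola, 2012), (8, Fay, 9, x1, Rae, 1989), (8, Hal, 37, rd, Fay, 1999), (8, Hal, 37, rd, Jo, 1989), (8, Hal, 37, rd, Ola, 2012), (8, Hal, 37, rd, Rae, 1989), (8, Hal, 8, cs, Fay, 1999), (8, Hal, 8, cs, Jo, 1989), (8, Hal, 8, cs, Ola, 2012), (8, Hal, 8, cs, Rae, 1989), (8, Hal, 9, x1, Fay, 1999), (8, Hal, 9, x1, Jo, 1989), (8, Hal, 9, x1, Ola, 2012), (8, Hal, 9, x1, Rae, 1989), (8, Lee, 37, rd, Fay, 1999), (8, Lee, 37, rd, Jo, 1989), (8, Lee, 37, rd, Ola, 2012), (8, Lee, 37, rd, Rae, 1989), (8, Lee, 8, cs, Fay, 1999), (8, Lee, 8, cs, Jo, 1989), (8, Lee, 8, cs, Ola, 2012), (8, Lee, 8, cs, Rae, 1989), (8, Lee, 9, x1, Fay, 1999), (8, Lee, 9, x1, Jo, 1989), (8, Lee, 9, x1, Ola, 2012), (8, Lee, 9, x1, Rae, 1989), (8, Ned, 37, rd, Fay, 1999), (8, Ned, 37, rd, Jo, 1989), (8, Ned, 37, rd, Ola, 2012), (8, Ned, 37, rd, Rae, 1989), (8, Ned, 8, cs, Fay, 1999), (8, Ned, 8, cs, Jo, 1989), (8, Ned, 8, cs, Ola, 2012), (8, Ned, 8, cs, Rae, 1989), (8, Ned, 9, x1, Fay, 1999), (8, Ned, 9, x1, Jo, 1989), (8, Ned, 9, x1, Ola, 2012), (8, Ned, 9, x1, Rae, 1989), (8, Wes, 37, rd, Fay, 1999), (8, Wes, 37, rd, Jo, 1989), (8, Wes, 37, rd, Ola, 2012), (8, Wes, 37, rd, Rae, 1989), (8, Wes, 8, cs, Fay, 1999), (8, Wes, 8, cs, Jo, 1989), (8, Wes, 8, cs, Ola, 2012), (8, Wes, 8, cs, Rae, 1989), (8, Wes, 9, x1, Fay, 1999), (8, Wes, 9, x1, Jo, 1989), (8, Wes, 9, x1, Ola, 2012), (8, Wes, 9, x1, Rae, 1989)}
σ[mid = 37]: keep tuples satisfying mid = 37 → {(8, Fay, 37, rd, Fay, 1999), (8, Fay, 37, rd, Jo, 1989), (8, Fay, 37, rd, Ola, 2012), (8, Fay, 37, rd, Rae, 1989), (8, Hal, 37, rd, Fay, 1999), (8, Hal, 37, rd, Jo, 1989), (8, Hal, 37, rd, Ola, 2012), (8, Hal, 37, rd, Rae, 1989), (8, Lee, 37, rd, Fay, 1999), (8, Lee, 37, rd, Jo, 1989), (8, Lee, 37, rd, Ola, 2012), (8, Lee, 37, rd, Rae, 1989), (8, Ned, 37, rd, Fay, 1999), (8, Ned, 37, rd, Jo, 1989), (8, Ned, 37, rd, Ola, 2012), (8, Ned, 37, rd, Rae, 1989), (8, Wes, 37, rd, Fay, 1999), (8, Wes, 37, rd, Jo, 1989), (8, Wes, 37, rd, Ola, 2012), (8, Wes, 37, rd, Rae, 1989)}
π_{mname, mid} gives {(Fay, 37), (Hal, 37), (Lee, 37), (Ned, 37), (Wes, 37)} (15 duplicate(s) eliminated).

{(Fay, 37), (Hal, 37), (Lee, 37), (Ned, 37), (Wes, 37)}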